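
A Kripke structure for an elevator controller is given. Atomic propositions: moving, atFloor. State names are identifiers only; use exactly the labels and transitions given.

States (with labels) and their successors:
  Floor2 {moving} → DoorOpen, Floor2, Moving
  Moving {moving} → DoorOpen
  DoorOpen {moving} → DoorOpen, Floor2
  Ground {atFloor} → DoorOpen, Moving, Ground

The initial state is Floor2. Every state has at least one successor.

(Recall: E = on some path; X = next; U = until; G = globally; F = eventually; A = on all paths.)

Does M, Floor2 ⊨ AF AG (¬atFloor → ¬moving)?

Does not hold

States satisfying AG (¬atFloor → ¬moving): ∅.
States satisfying AF AG (¬atFloor → ¬moving): ∅.
There is a path from Floor2 along which AG (¬atFloor → ¬moving) never holds.
Floor2 ∉ Sat(AF AG (¬atFloor → ¬moving)).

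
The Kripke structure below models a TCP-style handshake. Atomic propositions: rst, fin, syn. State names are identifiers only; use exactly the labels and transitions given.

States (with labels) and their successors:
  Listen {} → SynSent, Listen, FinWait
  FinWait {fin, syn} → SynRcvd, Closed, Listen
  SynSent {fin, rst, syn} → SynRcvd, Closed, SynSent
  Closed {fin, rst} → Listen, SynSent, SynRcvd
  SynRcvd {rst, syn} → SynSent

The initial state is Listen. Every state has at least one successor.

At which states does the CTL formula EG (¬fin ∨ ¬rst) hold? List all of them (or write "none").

States satisfying ¬fin ∨ ¬rst: {Listen, FinWait, SynRcvd}.
States satisfying EG (¬fin ∨ ¬rst): {Listen, FinWait}.

{Listen, FinWait}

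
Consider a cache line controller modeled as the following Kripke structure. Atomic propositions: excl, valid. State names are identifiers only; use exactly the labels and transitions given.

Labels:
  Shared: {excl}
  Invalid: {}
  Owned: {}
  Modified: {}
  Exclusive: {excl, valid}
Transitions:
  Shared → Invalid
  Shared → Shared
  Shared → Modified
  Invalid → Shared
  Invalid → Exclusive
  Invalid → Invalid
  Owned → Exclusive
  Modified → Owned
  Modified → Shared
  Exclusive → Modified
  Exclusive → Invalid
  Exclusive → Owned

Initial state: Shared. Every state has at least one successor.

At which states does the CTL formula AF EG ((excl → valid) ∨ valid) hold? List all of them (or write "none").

States satisfying EG ((excl → valid) ∨ valid): {Invalid, Owned, Modified, Exclusive}.
States satisfying AF EG ((excl → valid) ∨ valid): {Invalid, Owned, Modified, Exclusive}.

{Invalid, Owned, Modified, Exclusive}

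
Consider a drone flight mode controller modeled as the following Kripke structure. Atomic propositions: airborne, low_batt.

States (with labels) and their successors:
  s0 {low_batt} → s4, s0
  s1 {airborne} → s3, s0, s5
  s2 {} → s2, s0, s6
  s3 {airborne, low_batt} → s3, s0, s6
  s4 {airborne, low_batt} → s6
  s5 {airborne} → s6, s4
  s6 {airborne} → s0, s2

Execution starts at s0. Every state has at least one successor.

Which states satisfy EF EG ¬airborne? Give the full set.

{s0, s1, s2, s3, s4, s5, s6}

States satisfying EG ¬airborne: {s0, s2}.
States satisfying EF EG ¬airborne: {s0, s1, s2, s3, s4, s5, s6}.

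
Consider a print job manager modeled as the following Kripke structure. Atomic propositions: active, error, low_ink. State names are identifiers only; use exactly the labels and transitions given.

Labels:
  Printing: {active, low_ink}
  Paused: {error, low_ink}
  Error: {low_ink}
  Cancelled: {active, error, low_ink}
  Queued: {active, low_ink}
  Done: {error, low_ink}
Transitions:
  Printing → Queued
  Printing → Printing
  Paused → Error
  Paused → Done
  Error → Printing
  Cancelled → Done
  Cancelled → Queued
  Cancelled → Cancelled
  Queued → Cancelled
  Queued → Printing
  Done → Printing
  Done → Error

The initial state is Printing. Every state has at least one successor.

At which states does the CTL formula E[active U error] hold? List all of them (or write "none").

{Printing, Paused, Cancelled, Queued, Done}

States satisfying active: {Printing, Cancelled, Queued}.
States satisfying error: {Paused, Cancelled, Done}.
States satisfying E[active U error]: {Printing, Paused, Cancelled, Queued, Done}.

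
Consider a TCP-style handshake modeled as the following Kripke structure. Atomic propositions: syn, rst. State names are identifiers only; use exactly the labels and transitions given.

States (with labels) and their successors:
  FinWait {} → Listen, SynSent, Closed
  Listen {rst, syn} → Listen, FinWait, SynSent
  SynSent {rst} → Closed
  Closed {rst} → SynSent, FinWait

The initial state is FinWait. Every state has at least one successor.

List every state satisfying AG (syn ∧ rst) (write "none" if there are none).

none

States satisfying syn ∧ rst: {Listen}.
States satisfying AG (syn ∧ rst): ∅.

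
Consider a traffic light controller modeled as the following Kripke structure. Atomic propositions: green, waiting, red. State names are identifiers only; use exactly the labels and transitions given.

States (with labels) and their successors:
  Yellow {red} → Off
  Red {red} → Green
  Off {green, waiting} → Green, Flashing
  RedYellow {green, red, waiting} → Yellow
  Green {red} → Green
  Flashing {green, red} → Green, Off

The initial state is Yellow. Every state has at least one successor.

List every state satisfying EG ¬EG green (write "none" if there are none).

States satisfying ¬EG green: {Yellow, Red, RedYellow, Green}.
States satisfying EG ¬EG green: {Red, Green}.

{Red, Green}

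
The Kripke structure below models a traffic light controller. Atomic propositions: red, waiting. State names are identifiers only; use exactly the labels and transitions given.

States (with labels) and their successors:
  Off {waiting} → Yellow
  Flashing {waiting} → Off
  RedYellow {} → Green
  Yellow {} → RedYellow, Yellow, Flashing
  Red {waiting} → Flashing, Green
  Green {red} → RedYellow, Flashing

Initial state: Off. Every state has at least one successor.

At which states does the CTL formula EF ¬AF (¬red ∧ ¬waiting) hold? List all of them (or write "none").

States satisfying ¬AF (¬red ∧ ¬waiting): ∅.
States satisfying EF ¬AF (¬red ∧ ¬waiting): ∅.

none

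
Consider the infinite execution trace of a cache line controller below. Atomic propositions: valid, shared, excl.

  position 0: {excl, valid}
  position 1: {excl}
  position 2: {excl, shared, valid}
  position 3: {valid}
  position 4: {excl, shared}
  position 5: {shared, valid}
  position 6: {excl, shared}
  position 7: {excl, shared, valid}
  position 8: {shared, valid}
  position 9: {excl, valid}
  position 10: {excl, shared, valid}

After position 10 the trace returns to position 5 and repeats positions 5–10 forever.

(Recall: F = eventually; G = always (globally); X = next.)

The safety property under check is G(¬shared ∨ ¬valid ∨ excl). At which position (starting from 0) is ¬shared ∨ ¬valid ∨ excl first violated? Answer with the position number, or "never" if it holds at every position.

Check ¬shared ∨ ¬valid ∨ excl at each position in order: 0 ✓, 1 ✓, 2 ✓, 3 ✓, 4 ✓.
At position 5 the labels are {shared, valid}, so ¬shared ∨ ¬valid ∨ excl is false there. This is the first violation.

5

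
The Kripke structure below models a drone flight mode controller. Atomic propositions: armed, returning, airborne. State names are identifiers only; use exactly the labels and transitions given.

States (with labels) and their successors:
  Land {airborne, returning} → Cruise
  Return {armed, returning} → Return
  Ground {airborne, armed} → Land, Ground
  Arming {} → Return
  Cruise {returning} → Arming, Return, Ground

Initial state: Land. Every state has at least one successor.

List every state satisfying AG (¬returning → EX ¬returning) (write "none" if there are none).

{Return}

States satisfying ¬returning → EX ¬returning: {Land, Return, Ground, Cruise}.
States satisfying AG (¬returning → EX ¬returning): {Return}.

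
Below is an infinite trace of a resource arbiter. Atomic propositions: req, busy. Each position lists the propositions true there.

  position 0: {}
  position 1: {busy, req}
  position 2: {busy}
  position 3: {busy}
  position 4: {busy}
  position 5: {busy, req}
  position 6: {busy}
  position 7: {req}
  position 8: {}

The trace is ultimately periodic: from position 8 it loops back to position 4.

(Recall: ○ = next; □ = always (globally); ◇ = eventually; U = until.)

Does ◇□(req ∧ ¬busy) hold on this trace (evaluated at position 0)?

□(req ∧ ¬busy) is false at every position 0..8, so it never becomes true and ◇□(req ∧ ¬busy) fails.

Does not hold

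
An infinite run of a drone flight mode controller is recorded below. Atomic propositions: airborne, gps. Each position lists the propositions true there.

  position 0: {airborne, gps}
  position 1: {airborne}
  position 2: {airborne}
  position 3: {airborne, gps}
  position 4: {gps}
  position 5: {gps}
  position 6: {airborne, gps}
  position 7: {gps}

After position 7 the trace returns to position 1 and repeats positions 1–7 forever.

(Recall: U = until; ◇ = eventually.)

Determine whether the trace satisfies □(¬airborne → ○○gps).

¬airborne → ○○gps must hold at every position from 0 onward. It fails at position 7, so □(¬airborne → ○○gps) is false.
Positions where ¬airborne holds: 4, 5, 7.
Check ○○gps at each: 4→ok, 5→ok, 7→fails.

Violated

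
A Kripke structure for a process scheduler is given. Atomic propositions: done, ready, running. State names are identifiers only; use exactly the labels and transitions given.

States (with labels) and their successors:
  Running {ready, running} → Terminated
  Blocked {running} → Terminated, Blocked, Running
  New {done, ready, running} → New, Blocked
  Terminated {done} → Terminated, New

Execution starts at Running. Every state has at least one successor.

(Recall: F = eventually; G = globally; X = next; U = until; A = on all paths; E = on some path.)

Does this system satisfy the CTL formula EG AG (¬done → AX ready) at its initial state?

Does not hold

States satisfying AG (¬done → AX ready): ∅.
States satisfying EG AG (¬done → AX ready): ∅.
No suitable path/successor from Running witnesses the formula.
Running ∉ Sat(EG AG (¬done → AX ready)).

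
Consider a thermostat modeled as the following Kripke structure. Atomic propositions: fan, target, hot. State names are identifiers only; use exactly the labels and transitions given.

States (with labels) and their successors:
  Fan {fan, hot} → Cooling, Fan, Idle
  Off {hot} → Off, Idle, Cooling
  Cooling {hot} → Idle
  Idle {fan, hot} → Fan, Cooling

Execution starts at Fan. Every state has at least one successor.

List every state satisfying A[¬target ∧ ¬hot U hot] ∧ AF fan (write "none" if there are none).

States satisfying ¬target ∧ ¬hot: ∅.
States satisfying hot: {Fan, Off, Cooling, Idle}.
States satisfying A[¬target ∧ ¬hot U hot]: {Fan, Off, Cooling, Idle}.
States satisfying fan: {Fan, Idle}.
States satisfying AF fan: {Fan, Cooling, Idle}.
States satisfying A[¬target ∧ ¬hot U hot] ∧ AF fan: {Fan, Cooling, Idle}.

{Fan, Cooling, Idle}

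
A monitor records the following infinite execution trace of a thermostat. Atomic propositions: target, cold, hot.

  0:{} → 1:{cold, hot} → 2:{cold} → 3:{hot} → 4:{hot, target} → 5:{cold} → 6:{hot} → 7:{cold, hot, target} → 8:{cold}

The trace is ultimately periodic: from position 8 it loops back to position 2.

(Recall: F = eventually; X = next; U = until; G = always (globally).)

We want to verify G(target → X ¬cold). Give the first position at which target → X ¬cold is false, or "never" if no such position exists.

Check target → X ¬cold at each position in order: 0 ✓, 1 ✓, 2 ✓, 3 ✓.
At position 4 the labels are {hot, target} and the next position 5 has {cold}, so target → X ¬cold is false there. This is the first violation.

4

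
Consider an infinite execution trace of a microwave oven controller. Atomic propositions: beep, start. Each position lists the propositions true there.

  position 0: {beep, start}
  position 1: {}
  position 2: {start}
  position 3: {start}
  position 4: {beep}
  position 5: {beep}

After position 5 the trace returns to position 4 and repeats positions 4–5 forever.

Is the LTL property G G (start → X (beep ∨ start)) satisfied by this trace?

No

G (start → X (beep ∨ start)) must hold at every position from 0 onward. It fails at position 0, so G G (start → X (beep ∨ start)) is false.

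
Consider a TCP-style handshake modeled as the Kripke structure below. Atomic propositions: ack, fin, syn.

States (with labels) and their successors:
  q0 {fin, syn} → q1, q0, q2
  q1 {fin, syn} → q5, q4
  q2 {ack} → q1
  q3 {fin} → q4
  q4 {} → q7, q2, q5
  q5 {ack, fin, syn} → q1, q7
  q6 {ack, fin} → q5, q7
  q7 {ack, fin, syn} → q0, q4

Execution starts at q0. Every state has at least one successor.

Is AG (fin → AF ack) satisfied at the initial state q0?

States satisfying fin → AF ack: {q1, q2, q3, q4, q5, q6, q7}.
States satisfying AG (fin → AF ack): ∅.
q0 is reachable from q0 and violates fin → AF ack, so AG fails at q0.
q0 ∉ Sat(AG (fin → AF ack)).

Does not hold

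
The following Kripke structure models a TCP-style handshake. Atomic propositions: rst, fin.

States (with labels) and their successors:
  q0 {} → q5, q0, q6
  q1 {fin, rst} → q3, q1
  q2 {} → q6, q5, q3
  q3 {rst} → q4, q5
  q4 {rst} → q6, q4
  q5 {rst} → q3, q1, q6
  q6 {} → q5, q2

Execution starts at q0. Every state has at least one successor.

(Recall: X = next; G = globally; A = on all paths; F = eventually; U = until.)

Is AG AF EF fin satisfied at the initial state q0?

Satisfied

States satisfying AF EF fin: {q0, q1, q2, q3, q4, q5, q6}.
States satisfying AG AF EF fin: {q0, q1, q2, q3, q4, q5, q6}.
Every state reachable from q0 satisfies AF EF fin.
q0 ∈ Sat(AG AF EF fin).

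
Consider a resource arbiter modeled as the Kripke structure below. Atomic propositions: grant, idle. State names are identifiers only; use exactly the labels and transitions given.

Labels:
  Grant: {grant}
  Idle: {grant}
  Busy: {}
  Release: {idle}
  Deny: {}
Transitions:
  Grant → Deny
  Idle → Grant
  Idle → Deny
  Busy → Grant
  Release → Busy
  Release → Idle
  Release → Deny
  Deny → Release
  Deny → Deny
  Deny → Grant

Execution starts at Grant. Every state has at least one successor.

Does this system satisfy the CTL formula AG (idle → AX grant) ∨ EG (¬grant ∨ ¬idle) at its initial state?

Satisfied

States satisfying idle → AX grant: {Grant, Idle, Busy, Deny}.
States satisfying AG (idle → AX grant): ∅.
States satisfying ¬grant ∨ ¬idle: {Grant, Idle, Busy, Release, Deny}.
States satisfying EG (¬grant ∨ ¬idle): {Grant, Idle, Busy, Release, Deny}.
States satisfying AG (idle → AX grant) ∨ EG (¬grant ∨ ¬idle): {Grant, Idle, Busy, Release, Deny}.
Grant ∈ Sat(AG (idle → AX grant) ∨ EG (¬grant ∨ ¬idle)).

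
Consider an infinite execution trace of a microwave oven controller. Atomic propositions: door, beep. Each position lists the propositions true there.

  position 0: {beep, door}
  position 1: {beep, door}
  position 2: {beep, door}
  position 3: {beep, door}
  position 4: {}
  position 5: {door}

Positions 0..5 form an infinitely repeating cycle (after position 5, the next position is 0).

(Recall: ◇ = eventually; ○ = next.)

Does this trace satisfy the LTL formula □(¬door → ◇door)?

¬door → ◇door holds at every position 0..5, and those are all positions ever visited, so □(¬door → ◇door) holds.
Positions where ¬door holds: 4.
Check ◇door at each: 4→ok.

Yes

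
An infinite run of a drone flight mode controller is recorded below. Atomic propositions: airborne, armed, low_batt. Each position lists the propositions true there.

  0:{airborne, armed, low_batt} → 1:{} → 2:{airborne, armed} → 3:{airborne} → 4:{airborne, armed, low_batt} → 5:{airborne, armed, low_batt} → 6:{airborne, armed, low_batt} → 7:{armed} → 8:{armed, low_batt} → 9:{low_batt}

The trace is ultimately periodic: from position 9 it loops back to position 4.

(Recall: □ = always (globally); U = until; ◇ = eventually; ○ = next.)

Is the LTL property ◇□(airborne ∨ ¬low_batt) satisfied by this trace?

□(airborne ∨ ¬low_batt) is false at every position 0..9, so it never becomes true and ◇□(airborne ∨ ¬low_batt) fails.

No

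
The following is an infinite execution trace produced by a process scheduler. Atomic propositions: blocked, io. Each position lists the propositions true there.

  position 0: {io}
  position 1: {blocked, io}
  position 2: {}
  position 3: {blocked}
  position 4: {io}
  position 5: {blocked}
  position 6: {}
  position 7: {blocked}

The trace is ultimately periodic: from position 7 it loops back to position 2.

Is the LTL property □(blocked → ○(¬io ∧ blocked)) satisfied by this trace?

Does not hold

blocked → ○(¬io ∧ blocked) must hold at every position from 0 onward. It fails at position 1, so □(blocked → ○(¬io ∧ blocked)) is false.
Positions where blocked holds: 1, 3, 5, 7.
Check ○(¬io ∧ blocked) at each: 1→fails, 3→fails, 5→fails, 7→fails.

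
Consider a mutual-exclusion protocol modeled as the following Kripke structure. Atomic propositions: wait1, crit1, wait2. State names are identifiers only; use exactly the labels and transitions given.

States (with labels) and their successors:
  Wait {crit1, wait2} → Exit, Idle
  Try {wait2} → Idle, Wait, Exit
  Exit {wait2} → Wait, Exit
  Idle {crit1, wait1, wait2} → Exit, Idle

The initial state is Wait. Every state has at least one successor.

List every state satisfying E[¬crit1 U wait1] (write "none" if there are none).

{Try, Idle}

States satisfying ¬crit1: {Try, Exit}.
States satisfying wait1: {Idle}.
States satisfying E[¬crit1 U wait1]: {Try, Idle}.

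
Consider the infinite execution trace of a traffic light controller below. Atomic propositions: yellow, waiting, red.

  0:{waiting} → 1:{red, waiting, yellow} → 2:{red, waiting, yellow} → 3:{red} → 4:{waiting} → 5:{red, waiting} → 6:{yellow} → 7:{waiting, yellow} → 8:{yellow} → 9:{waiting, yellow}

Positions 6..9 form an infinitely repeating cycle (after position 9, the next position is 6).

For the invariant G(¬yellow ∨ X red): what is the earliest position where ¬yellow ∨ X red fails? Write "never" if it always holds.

Check ¬yellow ∨ X red at each position in order: 0 ✓, 1 ✓, 2 ✓, 3 ✓, 4 ✓, 5 ✓.
At position 6 the labels are {yellow} and the next position 7 has {waiting, yellow}, so ¬yellow ∨ X red is false there. This is the first violation.

6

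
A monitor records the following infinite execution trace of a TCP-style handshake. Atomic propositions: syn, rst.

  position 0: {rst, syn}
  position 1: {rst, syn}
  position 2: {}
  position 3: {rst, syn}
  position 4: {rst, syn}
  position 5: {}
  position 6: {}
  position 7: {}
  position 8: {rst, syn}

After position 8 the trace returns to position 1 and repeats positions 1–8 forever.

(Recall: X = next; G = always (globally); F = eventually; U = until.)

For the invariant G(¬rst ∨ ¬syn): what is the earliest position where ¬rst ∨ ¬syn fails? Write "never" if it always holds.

At position 0 the labels are {rst, syn}, so ¬rst ∨ ¬syn is false there. This is the first violation.

0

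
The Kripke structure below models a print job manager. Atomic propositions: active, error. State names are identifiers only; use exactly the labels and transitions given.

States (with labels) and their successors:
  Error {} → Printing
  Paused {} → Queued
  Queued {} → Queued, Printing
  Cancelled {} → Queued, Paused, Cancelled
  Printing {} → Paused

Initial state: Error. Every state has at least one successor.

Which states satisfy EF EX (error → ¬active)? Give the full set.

States satisfying EX (error → ¬active): {Error, Paused, Queued, Cancelled, Printing}.
States satisfying EF EX (error → ¬active): {Error, Paused, Queued, Cancelled, Printing}.

{Error, Paused, Queued, Cancelled, Printing}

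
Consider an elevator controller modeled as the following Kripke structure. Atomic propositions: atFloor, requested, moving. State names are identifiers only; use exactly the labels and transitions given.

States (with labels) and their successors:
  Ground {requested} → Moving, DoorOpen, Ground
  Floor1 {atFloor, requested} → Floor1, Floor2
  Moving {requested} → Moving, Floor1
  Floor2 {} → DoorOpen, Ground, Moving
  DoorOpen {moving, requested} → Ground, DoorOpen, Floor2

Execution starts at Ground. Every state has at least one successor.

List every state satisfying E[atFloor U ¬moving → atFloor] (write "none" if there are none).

States satisfying atFloor: {Floor1}.
States satisfying ¬moving → atFloor: {Floor1, DoorOpen}.
States satisfying E[atFloor U ¬moving → atFloor]: {Floor1, DoorOpen}.

{Floor1, DoorOpen}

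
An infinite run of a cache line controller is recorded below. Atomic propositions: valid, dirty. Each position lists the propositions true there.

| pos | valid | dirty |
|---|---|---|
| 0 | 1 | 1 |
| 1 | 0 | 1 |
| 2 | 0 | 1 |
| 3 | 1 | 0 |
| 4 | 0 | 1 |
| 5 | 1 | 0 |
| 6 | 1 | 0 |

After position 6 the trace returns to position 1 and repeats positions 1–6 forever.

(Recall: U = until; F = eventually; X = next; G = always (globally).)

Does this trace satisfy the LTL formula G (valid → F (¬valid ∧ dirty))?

Satisfied

valid → F (¬valid ∧ dirty) holds at every position 0..6, and those are all positions ever visited, so G (valid → F (¬valid ∧ dirty)) holds.
Positions where valid holds: 0, 3, 5, 6.
Check F (¬valid ∧ dirty) at each: 0→ok, 3→ok, 5→ok, 6→ok.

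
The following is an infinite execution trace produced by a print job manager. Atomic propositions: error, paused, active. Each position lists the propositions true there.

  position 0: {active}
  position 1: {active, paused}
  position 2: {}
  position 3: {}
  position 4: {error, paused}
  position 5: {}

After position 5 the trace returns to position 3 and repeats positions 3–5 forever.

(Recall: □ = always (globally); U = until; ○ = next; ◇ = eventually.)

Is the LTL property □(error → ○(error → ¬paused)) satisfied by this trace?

error → ○(error → ¬paused) holds at every position 0..5, and those are all positions ever visited, so □(error → ○(error → ¬paused)) holds.
Positions where error holds: 4.
Check ○(error → ¬paused) at each: 4→ok.

Yes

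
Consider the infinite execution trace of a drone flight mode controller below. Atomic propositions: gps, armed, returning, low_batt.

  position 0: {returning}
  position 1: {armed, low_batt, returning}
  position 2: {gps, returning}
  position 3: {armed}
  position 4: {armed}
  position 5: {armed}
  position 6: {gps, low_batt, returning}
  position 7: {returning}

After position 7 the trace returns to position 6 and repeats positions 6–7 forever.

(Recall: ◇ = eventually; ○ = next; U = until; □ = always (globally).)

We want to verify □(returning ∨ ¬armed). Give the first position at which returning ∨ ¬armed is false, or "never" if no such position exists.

3

Check returning ∨ ¬armed at each position in order: 0 ✓, 1 ✓, 2 ✓.
At position 3 the labels are {armed}, so returning ∨ ¬armed is false there. This is the first violation.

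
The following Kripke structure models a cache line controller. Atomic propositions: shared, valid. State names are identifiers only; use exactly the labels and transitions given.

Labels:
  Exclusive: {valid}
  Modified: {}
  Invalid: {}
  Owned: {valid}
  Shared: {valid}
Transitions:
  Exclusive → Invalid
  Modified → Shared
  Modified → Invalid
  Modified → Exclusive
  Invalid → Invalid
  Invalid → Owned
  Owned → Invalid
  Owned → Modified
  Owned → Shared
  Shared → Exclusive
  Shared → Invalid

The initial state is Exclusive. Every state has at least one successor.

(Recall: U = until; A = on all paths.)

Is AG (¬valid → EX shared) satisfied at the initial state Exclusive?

No

States satisfying ¬valid → EX shared: {Exclusive, Owned, Shared}.
States satisfying AG (¬valid → EX shared): ∅.
Invalid is reachable from Exclusive and violates ¬valid → EX shared, so AG fails at Exclusive.
Exclusive ∉ Sat(AG (¬valid → EX shared)).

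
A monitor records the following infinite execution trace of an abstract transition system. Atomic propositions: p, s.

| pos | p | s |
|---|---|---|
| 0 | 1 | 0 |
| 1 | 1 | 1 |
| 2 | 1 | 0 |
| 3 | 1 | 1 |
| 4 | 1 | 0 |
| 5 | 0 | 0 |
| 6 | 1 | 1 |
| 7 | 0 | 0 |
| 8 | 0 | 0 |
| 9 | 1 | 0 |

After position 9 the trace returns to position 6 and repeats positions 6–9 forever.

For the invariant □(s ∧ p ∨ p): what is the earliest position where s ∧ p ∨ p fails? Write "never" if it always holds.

5

Check s ∧ p ∨ p at each position in order: 0 ✓, 1 ✓, 2 ✓, 3 ✓, 4 ✓.
At position 5 the labels are {}, so s ∧ p ∨ p is false there. This is the first violation.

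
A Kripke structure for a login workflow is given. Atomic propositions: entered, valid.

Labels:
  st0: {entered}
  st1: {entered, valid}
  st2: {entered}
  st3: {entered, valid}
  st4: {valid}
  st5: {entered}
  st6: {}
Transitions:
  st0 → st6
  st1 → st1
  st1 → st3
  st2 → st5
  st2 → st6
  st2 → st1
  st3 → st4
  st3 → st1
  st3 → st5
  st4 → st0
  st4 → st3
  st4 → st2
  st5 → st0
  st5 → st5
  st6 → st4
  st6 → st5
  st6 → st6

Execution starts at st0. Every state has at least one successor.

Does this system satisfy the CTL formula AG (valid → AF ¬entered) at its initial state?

No

States satisfying valid → AF ¬entered: {st0, st2, st4, st5, st6}.
States satisfying AG (valid → AF ¬entered): ∅.
st1 is reachable from st0 and violates valid → AF ¬entered, so AG fails at st0.
st0 ∉ Sat(AG (valid → AF ¬entered)).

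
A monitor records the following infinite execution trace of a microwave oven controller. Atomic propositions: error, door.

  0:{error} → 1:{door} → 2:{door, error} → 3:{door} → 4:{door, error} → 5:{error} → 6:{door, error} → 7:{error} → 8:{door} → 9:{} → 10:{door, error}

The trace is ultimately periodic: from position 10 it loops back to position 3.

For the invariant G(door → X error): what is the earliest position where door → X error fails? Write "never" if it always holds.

2

Check door → X error at each position in order: 0 ✓, 1 ✓.
At position 2 the labels are {door, error} and the next position 3 has {door}, so door → X error is false there. This is the first violation.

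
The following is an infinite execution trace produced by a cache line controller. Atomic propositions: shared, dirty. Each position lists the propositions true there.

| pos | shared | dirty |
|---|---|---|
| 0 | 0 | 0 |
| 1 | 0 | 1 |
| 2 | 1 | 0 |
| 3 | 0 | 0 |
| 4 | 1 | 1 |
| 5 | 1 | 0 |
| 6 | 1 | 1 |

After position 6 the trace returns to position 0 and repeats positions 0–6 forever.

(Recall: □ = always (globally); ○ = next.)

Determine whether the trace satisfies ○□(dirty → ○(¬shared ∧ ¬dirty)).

Does not hold

The position after 0 is 1; □(dirty → ○(¬shared ∧ ¬dirty)) is false there.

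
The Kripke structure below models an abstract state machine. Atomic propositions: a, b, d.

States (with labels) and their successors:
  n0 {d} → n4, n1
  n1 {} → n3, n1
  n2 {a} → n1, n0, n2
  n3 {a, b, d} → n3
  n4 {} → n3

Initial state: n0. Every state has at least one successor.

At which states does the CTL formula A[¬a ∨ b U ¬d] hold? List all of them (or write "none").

{n0, n1, n2, n4}

States satisfying ¬a ∨ b: {n0, n1, n3, n4}.
States satisfying ¬d: {n1, n2, n4}.
States satisfying A[¬a ∨ b U ¬d]: {n0, n1, n2, n4}.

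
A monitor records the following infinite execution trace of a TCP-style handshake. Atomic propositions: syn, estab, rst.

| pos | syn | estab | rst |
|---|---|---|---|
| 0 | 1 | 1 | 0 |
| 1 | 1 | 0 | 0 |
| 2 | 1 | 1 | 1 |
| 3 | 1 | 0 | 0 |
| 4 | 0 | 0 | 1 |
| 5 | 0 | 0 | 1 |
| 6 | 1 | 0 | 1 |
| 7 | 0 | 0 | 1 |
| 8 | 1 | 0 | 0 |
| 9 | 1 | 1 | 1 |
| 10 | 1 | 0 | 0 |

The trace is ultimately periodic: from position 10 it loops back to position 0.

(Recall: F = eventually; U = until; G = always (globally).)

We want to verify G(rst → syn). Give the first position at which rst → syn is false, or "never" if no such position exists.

Check rst → syn at each position in order: 0 ✓, 1 ✓, 2 ✓, 3 ✓.
At position 4 the labels are {rst}, so rst → syn is false there. This is the first violation.

4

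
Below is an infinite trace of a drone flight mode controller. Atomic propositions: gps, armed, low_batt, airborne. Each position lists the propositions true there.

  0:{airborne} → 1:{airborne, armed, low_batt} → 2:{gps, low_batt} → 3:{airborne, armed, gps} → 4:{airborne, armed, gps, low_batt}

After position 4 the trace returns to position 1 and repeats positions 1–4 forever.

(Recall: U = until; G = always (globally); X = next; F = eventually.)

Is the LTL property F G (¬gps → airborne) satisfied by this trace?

Satisfied

G (¬gps → airborne) holds at position 0, which is reachable from 0, so F G (¬gps → airborne) holds.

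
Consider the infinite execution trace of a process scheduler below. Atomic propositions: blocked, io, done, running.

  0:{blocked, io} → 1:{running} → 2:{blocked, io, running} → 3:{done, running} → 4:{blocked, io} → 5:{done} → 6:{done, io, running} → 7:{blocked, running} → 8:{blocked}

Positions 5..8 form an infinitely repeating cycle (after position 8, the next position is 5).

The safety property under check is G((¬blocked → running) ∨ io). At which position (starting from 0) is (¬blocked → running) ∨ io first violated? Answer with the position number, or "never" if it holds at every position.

Check (¬blocked → running) ∨ io at each position in order: 0 ✓, 1 ✓, 2 ✓, 3 ✓, 4 ✓.
At position 5 the labels are {done}, so (¬blocked → running) ∨ io is false there. This is the first violation.

5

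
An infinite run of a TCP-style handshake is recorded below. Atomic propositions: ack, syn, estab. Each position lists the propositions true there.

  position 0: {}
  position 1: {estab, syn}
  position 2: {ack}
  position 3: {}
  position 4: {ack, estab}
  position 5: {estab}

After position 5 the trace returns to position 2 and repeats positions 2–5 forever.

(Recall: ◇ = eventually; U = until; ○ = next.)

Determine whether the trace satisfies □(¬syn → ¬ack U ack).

¬syn → ¬ack U ack holds at every position 0..5, and those are all positions ever visited, so □(¬syn → ¬ack U ack) holds.
Positions where ¬syn holds: 0, 2, 3, 4, 5.
Check ¬ack U ack at each: 0→ok, 2→ok, 3→ok, 4→ok, 5→ok.

Satisfied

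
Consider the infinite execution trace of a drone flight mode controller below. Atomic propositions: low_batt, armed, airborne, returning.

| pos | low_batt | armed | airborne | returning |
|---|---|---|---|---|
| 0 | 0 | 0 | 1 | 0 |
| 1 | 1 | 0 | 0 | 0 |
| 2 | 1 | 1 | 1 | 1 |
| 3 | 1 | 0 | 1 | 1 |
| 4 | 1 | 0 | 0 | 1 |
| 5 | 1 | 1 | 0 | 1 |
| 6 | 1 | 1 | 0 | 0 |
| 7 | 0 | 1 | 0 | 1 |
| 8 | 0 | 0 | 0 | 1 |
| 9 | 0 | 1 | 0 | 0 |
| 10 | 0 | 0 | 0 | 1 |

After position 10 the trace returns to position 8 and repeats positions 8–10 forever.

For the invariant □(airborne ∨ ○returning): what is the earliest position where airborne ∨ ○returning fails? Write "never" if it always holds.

Check airborne ∨ ○returning at each position in order: 0 ✓, 1 ✓, 2 ✓, 3 ✓, 4 ✓.
At position 5 the labels are {armed, low_batt, returning} and the next position 6 has {armed, low_batt}, so airborne ∨ ○returning is false there. This is the first violation.

5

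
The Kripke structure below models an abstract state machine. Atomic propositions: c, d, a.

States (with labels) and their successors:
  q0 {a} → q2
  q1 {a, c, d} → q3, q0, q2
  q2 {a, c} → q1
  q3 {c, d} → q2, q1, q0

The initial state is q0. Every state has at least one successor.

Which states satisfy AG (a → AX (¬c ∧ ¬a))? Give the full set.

States satisfying a → AX (¬c ∧ ¬a): {q3}.
States satisfying AG (a → AX (¬c ∧ ¬a)): ∅.

none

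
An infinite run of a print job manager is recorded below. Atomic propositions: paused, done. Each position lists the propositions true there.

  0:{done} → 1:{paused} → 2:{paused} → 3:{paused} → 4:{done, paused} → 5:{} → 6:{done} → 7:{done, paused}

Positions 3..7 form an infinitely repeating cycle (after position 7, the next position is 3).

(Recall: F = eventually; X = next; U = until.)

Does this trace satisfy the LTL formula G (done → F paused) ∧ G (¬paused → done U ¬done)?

Holds

done → F paused holds at every position 0..7, and those are all positions ever visited, so G (done → F paused) holds.
Positions where done holds: 0, 4, 6, 7.
Check F paused at each: 0→ok, 4→ok, 6→ok, 7→ok.
¬paused → done U ¬done holds at every position 0..7, and those are all positions ever visited, so G (¬paused → done U ¬done) holds.
Positions where ¬paused holds: 0, 5, 6.
Check done U ¬done at each: 0→ok, 5→ok, 6→ok.
At position 0: G (done → F paused) is true; G (¬paused → done U ¬done) is true; so G (done → F paused) ∧ G (¬paused → done U ¬done) is true.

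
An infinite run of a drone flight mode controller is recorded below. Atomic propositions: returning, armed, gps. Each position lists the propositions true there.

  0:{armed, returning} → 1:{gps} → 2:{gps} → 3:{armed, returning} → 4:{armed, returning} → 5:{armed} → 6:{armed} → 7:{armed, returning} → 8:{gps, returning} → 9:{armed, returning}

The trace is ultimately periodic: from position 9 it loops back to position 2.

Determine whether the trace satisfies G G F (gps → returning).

G F (gps → returning) holds at every position 0..9, and those are all positions ever visited, so G G F (gps → returning) holds.

Yes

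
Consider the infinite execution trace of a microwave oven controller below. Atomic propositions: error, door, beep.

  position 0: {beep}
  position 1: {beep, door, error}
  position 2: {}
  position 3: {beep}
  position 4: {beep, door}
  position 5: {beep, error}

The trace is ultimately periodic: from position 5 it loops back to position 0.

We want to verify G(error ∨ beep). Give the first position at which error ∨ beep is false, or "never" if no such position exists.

2

Check error ∨ beep at each position in order: 0 ✓, 1 ✓.
At position 2 the labels are {}, so error ∨ beep is false there. This is the first violation.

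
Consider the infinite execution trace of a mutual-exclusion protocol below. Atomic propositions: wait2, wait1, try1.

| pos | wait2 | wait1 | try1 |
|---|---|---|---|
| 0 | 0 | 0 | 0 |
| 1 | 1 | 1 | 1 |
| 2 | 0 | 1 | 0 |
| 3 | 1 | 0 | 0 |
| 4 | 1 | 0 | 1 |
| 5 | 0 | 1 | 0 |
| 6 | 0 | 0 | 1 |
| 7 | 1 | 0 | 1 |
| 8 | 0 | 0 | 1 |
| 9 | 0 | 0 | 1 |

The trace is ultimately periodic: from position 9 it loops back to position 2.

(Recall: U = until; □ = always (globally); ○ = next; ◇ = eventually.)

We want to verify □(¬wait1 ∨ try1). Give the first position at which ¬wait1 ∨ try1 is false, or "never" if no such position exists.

Check ¬wait1 ∨ try1 at each position in order: 0 ✓, 1 ✓.
At position 2 the labels are {wait1}, so ¬wait1 ∨ try1 is false there. This is the first violation.

2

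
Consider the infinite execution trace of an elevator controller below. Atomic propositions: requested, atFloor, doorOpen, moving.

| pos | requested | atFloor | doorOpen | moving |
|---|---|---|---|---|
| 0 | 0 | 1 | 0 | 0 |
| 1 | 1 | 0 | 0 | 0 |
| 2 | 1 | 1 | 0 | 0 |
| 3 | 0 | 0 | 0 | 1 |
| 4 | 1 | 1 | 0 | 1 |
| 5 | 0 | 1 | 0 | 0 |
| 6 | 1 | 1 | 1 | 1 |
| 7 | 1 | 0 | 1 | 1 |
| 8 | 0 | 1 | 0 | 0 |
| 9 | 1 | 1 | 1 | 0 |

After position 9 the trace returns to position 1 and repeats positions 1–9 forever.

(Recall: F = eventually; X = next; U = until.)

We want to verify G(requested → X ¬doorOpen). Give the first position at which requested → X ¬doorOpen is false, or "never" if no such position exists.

6

Check requested → X ¬doorOpen at each position in order: 0 ✓, 1 ✓, 2 ✓, 3 ✓, 4 ✓, 5 ✓.
At position 6 the labels are {atFloor, doorOpen, moving, requested} and the next position 7 has {doorOpen, moving, requested}, so requested → X ¬doorOpen is false there. This is the first violation.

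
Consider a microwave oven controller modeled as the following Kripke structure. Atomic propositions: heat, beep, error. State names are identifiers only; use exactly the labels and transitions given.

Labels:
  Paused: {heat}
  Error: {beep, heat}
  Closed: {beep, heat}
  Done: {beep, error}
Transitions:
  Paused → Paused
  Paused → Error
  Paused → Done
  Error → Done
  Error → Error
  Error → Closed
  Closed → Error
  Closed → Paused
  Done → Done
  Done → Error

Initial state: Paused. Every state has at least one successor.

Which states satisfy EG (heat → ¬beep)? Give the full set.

States satisfying heat → ¬beep: {Paused, Done}.
States satisfying EG (heat → ¬beep): {Paused, Done}.

{Paused, Done}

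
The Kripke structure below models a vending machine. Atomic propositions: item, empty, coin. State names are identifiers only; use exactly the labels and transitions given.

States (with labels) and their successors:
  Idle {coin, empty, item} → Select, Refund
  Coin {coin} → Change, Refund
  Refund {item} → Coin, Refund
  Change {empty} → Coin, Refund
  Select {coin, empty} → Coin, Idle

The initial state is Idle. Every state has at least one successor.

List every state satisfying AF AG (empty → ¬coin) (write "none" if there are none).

States satisfying AG (empty → ¬coin): {Coin, Refund, Change}.
States satisfying AF AG (empty → ¬coin): {Coin, Refund, Change}.

{Coin, Refund, Change}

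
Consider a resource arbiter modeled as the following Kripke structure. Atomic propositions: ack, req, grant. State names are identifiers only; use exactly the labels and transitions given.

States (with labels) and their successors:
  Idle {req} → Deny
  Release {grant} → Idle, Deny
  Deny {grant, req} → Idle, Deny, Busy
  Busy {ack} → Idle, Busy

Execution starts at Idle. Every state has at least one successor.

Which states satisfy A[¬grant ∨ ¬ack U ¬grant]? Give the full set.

States satisfying ¬grant ∨ ¬ack: {Idle, Release, Deny, Busy}.
States satisfying ¬grant: {Idle, Busy}.
States satisfying A[¬grant ∨ ¬ack U ¬grant]: {Idle, Busy}.

{Idle, Busy}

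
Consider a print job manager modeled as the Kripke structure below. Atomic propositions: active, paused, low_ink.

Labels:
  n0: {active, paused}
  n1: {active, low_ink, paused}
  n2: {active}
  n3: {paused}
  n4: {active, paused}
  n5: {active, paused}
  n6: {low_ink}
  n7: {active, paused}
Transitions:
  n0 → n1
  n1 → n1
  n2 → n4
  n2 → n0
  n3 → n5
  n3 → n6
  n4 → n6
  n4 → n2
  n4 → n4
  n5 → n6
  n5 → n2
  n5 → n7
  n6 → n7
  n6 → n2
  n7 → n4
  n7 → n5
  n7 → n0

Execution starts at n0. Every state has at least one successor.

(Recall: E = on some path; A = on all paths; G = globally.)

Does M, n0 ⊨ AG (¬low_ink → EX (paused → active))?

States satisfying ¬low_ink → EX (paused → active): {n0, n1, n2, n3, n4, n5, n6, n7}.
States satisfying AG (¬low_ink → EX (paused → active)): {n0, n1, n2, n3, n4, n5, n6, n7}.
Every state reachable from n0 satisfies ¬low_ink → EX (paused → active).
n0 ∈ Sat(AG (¬low_ink → EX (paused → active))).

Yes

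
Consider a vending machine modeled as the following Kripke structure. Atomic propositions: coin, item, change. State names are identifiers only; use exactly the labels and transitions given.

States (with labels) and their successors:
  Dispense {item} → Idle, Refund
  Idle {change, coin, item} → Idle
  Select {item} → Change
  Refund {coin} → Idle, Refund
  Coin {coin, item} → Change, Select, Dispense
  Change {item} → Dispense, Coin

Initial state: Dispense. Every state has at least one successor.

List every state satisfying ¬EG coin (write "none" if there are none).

States satisfying coin: {Idle, Refund, Coin}.
States satisfying EG coin: {Idle, Refund}.
States satisfying ¬EG coin: {Dispense, Select, Coin, Change}.

{Dispense, Select, Coin, Change}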